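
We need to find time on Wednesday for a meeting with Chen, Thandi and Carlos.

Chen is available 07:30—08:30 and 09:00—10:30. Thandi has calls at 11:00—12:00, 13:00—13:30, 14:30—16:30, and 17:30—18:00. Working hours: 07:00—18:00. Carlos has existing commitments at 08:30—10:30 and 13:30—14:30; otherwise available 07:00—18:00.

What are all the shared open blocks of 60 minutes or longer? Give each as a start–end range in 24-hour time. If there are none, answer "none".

Thandi free within 07:00–18:00: 07:00–11:00, 12:00–13:00, 13:30–14:30, 16:30–17:30.
Carlos free within 07:00–18:00: 07:00–08:30, 10:30–13:30, 14:30–18:00.
Chen ∩ Thandi: 07:30–08:30, 09:00–10:30.
Chen ∩ Thandi ∩ Carlos: 07:30–08:30.
Windows ≥ 60 min: 07:30–08:30.

07:30–08:30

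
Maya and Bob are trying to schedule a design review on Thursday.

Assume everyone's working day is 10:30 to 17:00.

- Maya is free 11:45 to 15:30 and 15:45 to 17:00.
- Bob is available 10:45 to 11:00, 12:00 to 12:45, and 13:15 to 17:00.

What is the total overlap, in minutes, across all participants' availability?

Maya ∩ Bob: 12:00–12:45, 13:15–15:30, 15:45–17:00.
Total common minutes: 45 + 135 + 75 = 255.

255 minutes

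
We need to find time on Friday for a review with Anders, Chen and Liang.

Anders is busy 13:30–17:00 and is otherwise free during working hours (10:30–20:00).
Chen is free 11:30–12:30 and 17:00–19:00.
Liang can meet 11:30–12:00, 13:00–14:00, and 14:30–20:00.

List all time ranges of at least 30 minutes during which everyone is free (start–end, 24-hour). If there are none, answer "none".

11:30–12:00, 17:00–19:00

Anders free within 10:30–20:00: 10:30–13:30, 17:00–20:00.
Anders ∩ Chen: 11:30–12:30, 17:00–19:00.
Anders ∩ Chen ∩ Liang: 11:30–12:00, 17:00–19:00.
Windows ≥ 30 min: 11:30–12:00, 17:00–19:00.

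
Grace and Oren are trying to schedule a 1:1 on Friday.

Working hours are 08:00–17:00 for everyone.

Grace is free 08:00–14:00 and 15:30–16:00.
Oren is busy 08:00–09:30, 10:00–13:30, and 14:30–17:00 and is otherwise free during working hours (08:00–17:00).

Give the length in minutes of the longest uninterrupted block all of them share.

30 minutes

Oren free within 08:00–17:00: 09:30–10:00, 13:30–14:30.
Grace ∩ Oren: 09:30–10:00, 13:30–14:00.
Common window lengths: 30, 30 min; longest is 30.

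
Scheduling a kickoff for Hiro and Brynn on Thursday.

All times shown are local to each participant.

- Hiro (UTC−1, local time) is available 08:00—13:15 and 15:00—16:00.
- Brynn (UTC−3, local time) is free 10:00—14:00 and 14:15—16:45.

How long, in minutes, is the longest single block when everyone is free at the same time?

Hiro → UTC: 09:00–14:15, 16:00–17:00.
Brynn → UTC: 13:00–17:00, 17:15–19:45.
Hiro ∩ Brynn: 13:00–14:15, 16:00–17:00.
Common window lengths: 75, 60 min; longest is 75.

75 minutes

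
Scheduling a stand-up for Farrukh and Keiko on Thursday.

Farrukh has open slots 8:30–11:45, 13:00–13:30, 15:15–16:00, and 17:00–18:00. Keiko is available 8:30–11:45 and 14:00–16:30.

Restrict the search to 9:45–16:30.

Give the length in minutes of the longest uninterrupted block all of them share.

Farrukh ∩ Keiko: 08:30–11:45, 15:15–16:00.
Restricted to 09:45–16:30: 09:45–11:45, 15:15–16:00.
Common window lengths: 120, 45 min; longest is 120.

120 minutes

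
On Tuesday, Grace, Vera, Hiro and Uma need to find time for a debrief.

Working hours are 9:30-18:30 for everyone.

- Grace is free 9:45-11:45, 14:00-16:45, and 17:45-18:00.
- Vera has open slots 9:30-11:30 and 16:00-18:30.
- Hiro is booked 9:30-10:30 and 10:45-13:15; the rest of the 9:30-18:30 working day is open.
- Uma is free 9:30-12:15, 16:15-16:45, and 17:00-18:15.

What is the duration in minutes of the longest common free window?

30 minutes

Hiro free within 09:30–18:30: 10:30–10:45, 13:15–18:30.
Grace ∩ Vera: 09:45–11:30, 16:00–16:45, 17:45–18:00.
Grace ∩ Vera ∩ Hiro: 10:30–10:45, 16:00–16:45, 17:45–18:00.
Grace ∩ Vera ∩ Hiro ∩ Uma: 10:30–10:45, 16:15–16:45, 17:45–18:00.
Common window lengths: 15, 30, 15 min; longest is 30.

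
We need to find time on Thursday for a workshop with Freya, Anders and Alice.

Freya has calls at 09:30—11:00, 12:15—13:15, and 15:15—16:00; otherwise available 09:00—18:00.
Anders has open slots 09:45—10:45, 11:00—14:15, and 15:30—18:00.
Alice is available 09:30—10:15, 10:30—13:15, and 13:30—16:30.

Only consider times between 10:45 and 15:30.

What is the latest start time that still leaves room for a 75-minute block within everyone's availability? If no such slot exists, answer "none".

11:00

Freya free within 09:00–18:00: 09:00–09:30, 11:00–12:15, 13:15–15:15, 16:00–18:00.
Freya ∩ Anders: 11:00–12:15, 13:15–14:15, 16:00–18:00.
Freya ∩ Anders ∩ Alice: 11:00–12:15, 13:30–14:15, 16:00–16:30.
Restricted to 10:45–15:30: 11:00–12:15, 13:30–14:15.
Windows ≥ 75 min: 11:00–12:15.
Latest start in the last window 11:00–12:15 is 12:15 − 75 min = 11:00.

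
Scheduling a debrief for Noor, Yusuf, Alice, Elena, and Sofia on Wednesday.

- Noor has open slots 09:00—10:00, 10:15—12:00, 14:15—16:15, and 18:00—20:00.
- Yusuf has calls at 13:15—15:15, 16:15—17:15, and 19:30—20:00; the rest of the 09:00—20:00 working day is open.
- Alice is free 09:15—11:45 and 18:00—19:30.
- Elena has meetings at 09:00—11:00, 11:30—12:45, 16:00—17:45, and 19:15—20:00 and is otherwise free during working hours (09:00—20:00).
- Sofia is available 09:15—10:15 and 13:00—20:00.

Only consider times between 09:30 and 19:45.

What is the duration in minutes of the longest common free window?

Yusuf free within 09:00–20:00: 09:00–13:15, 15:15–16:15, 17:15–19:30.
Elena free within 09:00–20:00: 11:00–11:30, 12:45–16:00, 17:45–19:15.
Noor ∩ Yusuf: 09:00–10:00, 10:15–12:00, 15:15–16:15, 18:00–19:30.
Noor ∩ Yusuf ∩ Alice: 09:15–10:00, 10:15–11:45, 18:00–19:30.
Noor ∩ Yusuf ∩ Alice ∩ Elena: 11:00–11:30, 18:00–19:15.
Noor ∩ Yusuf ∩ Alice ∩ Elena ∩ Sofia: 18:00–19:15.
Restricted to 09:30–19:45: 18:00–19:15.
Single common window of 75 minutes.

75 minutes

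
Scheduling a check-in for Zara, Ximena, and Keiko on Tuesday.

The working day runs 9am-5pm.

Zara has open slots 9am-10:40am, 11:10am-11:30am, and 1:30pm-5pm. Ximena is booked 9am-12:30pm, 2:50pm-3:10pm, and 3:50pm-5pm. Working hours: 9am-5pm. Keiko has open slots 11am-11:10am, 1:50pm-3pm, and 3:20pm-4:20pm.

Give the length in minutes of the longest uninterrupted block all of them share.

60 minutes

Ximena free within 09:00–17:00: 12:30–14:50, 15:10–15:50.
Zara ∩ Ximena: 13:30–14:50, 15:10–15:50.
Zara ∩ Ximena ∩ Keiko: 13:50–14:50, 15:20–15:50.
Common window lengths: 60, 30 min; longest is 60.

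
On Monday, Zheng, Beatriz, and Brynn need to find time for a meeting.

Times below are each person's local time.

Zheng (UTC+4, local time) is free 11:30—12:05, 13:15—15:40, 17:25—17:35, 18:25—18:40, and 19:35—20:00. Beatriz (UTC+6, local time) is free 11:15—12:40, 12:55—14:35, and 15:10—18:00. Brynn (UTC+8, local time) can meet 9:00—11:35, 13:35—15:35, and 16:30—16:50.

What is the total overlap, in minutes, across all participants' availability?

5 minutes

Zheng → UTC: 07:30–08:05, 09:15–11:40, 13:25–13:35, 14:25–14:40, 15:35–16:00.
Beatriz → UTC: 05:15–06:40, 06:55–08:35, 09:10–12:00.
Brynn → UTC: 01:00–03:35, 05:35–07:35, 08:30–08:50.
Zheng ∩ Beatriz: 07:30–08:05, 09:15–11:40.
Zheng ∩ Beatriz ∩ Brynn: 07:30–07:35.
Total common minutes: 5.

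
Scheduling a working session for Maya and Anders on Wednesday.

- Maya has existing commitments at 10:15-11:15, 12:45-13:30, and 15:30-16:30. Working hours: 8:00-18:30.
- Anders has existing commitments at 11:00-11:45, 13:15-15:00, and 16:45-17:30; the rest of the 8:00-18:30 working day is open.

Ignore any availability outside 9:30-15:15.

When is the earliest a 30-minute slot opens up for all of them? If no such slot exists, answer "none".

Maya free within 08:00–18:30: 08:00–10:15, 11:15–12:45, 13:30–15:30, 16:30–18:30.
Anders free within 08:00–18:30: 08:00–11:00, 11:45–13:15, 15:00–16:45, 17:30–18:30.
Maya ∩ Anders: 08:00–10:15, 11:45–12:45, 15:00–15:30, 16:30–16:45, 17:30–18:30.
Restricted to 09:30–15:15: 09:30–10:15, 11:45–12:45, 15:00–15:15.
Windows ≥ 30 min: 09:30–10:15, 11:45–12:45.
Earliest such window starts at 09:30.

09:30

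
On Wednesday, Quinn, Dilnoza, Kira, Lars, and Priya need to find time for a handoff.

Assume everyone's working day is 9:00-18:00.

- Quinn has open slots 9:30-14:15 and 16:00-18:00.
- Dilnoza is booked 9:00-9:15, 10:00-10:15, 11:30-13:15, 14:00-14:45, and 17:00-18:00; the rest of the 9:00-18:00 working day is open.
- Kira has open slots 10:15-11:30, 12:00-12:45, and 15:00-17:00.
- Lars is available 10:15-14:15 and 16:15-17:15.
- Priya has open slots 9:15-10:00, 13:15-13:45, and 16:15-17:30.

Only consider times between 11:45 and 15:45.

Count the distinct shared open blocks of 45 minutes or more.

0

Dilnoza free within 09:00–18:00: 09:15–10:00, 10:15–11:30, 13:15–14:00, 14:45–17:00.
Quinn ∩ Dilnoza: 09:30–10:00, 10:15–11:30, 13:15–14:00, 16:00–17:00.
Quinn ∩ Dilnoza ∩ Kira: 10:15–11:30, 16:00–17:00.
Quinn ∩ Dilnoza ∩ Kira ∩ Lars: 10:15–11:30, 16:15–17:00.
Quinn ∩ Dilnoza ∩ Kira ∩ Lars ∩ Priya: 16:15–17:00.
Restricted to 11:45–15:45: (none).
Windows ≥ 45 min: (none).
That's 0 windows.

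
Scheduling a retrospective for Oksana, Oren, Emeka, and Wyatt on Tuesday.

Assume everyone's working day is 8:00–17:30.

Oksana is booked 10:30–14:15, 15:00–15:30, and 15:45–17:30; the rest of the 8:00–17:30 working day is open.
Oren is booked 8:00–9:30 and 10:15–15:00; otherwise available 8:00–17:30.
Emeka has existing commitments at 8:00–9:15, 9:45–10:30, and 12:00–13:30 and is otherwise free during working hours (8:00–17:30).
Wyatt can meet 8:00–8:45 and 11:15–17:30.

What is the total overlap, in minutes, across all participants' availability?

Oksana free within 08:00–17:30: 08:00–10:30, 14:15–15:00, 15:30–15:45.
Oren free within 08:00–17:30: 09:30–10:15, 15:00–17:30.
Emeka free within 08:00–17:30: 09:15–09:45, 10:30–12:00, 13:30–17:30.
Oksana ∩ Oren: 09:30–10:15, 15:30–15:45.
Oksana ∩ Oren ∩ Emeka: 09:30–09:45, 15:30–15:45.
Oksana ∩ Oren ∩ Emeka ∩ Wyatt: 15:30–15:45.
Total common minutes: 15.

15 minutes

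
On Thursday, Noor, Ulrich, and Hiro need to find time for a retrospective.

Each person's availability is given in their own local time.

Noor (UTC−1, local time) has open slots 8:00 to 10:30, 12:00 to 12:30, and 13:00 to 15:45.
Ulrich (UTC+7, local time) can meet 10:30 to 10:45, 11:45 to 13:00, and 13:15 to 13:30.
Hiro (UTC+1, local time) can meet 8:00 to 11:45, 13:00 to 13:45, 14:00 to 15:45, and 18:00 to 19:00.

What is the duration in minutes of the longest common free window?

Noor → UTC: 09:00–11:30, 13:00–13:30, 14:00–16:45.
Ulrich → UTC: 03:30–03:45, 04:45–06:00, 06:15–06:30.
Hiro → UTC: 07:00–10:45, 12:00–12:45, 13:00–14:45, 17:00–18:00.
Noor ∩ Ulrich: (none).
Noor ∩ Ulrich ∩ Hiro: (none).
No common window.

0 minutes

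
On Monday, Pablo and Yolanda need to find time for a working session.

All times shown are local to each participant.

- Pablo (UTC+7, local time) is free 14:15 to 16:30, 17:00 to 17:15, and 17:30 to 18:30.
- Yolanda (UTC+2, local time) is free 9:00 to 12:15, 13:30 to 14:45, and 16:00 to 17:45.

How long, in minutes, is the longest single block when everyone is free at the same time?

135 minutes

Pablo → UTC: 07:15–09:30, 10:00–10:15, 10:30–11:30.
Yolanda → UTC: 07:00–10:15, 11:30–12:45, 14:00–15:45.
Pablo ∩ Yolanda: 07:15–09:30, 10:00–10:15.
Common window lengths: 135, 15 min; longest is 135.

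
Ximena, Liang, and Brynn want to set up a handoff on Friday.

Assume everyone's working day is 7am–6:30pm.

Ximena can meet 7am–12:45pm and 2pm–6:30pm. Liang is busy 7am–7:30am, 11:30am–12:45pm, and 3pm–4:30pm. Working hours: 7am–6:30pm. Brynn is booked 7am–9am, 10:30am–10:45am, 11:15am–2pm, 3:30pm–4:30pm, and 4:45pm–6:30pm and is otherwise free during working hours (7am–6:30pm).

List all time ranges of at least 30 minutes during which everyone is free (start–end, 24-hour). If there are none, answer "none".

09:00–10:30, 10:45–11:15, 14:00–15:00

Liang free within 07:00–18:30: 07:30–11:30, 12:45–15:00, 16:30–18:30.
Brynn free within 07:00–18:30: 09:00–10:30, 10:45–11:15, 14:00–15:30, 16:30–16:45.
Ximena ∩ Liang: 07:30–11:30, 14:00–15:00, 16:30–18:30.
Ximena ∩ Liang ∩ Brynn: 09:00–10:30, 10:45–11:15, 14:00–15:00, 16:30–16:45.
Windows ≥ 30 min: 09:00–10:30, 10:45–11:15, 14:00–15:00.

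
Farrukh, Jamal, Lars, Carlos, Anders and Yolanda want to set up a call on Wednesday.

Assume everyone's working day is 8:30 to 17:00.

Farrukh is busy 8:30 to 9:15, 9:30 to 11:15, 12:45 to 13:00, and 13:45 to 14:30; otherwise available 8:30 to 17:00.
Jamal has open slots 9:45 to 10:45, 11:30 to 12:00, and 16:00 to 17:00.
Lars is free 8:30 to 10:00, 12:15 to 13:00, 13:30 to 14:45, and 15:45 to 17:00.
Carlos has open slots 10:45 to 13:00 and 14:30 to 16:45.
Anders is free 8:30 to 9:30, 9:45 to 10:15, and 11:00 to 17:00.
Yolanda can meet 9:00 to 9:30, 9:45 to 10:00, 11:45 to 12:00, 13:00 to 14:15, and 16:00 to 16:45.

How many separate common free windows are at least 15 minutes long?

Farrukh free within 08:30–17:00: 09:15–09:30, 11:15–12:45, 13:00–13:45, 14:30–17:00.
Farrukh ∩ Jamal: 11:30–12:00, 16:00–17:00.
Farrukh ∩ Jamal ∩ Lars: 16:00–17:00.
Farrukh ∩ Jamal ∩ Lars ∩ Carlos: 16:00–16:45.
Farrukh ∩ Jamal ∩ Lars ∩ Carlos ∩ Anders: 16:00–16:45.
Farrukh ∩ Jamal ∩ Lars ∩ Carlos ∩ Anders ∩ Yolanda: 16:00–16:45.
Windows ≥ 15 min: 16:00–16:45.
That's 1 window.

1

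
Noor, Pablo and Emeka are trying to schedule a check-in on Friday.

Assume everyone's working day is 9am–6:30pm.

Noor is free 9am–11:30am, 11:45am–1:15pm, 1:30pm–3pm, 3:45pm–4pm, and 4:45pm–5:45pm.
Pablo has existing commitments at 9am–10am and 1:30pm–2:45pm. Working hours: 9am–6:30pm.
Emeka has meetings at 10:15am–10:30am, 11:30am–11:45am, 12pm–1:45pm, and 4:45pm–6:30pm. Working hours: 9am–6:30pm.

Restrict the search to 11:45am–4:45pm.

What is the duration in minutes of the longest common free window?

15 minutes

Pablo free within 09:00–18:30: 10:00–13:30, 14:45–18:30.
Emeka free within 09:00–18:30: 09:00–10:15, 10:30–11:30, 11:45–12:00, 13:45–16:45.
Noor ∩ Pablo: 10:00–11:30, 11:45–13:15, 14:45–15:00, 15:45–16:00, 16:45–17:45.
Noor ∩ Pablo ∩ Emeka: 10:00–10:15, 10:30–11:30, 11:45–12:00, 14:45–15:00, 15:45–16:00.
Restricted to 11:45–16:45: 11:45–12:00, 14:45–15:00, 15:45–16:00.
Common window lengths: 15, 15, 15 min; longest is 15.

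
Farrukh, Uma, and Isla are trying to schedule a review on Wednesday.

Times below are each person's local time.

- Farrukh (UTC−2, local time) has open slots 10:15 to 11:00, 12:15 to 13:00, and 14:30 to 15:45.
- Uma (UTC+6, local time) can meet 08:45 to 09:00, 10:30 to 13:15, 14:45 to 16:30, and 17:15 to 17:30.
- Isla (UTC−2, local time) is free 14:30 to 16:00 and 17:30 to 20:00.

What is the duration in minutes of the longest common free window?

Farrukh → UTC: 12:15–13:00, 14:15–15:00, 16:30–17:45.
Uma → UTC: 02:45–03:00, 04:30–07:15, 08:45–10:30, 11:15–11:30.
Isla → UTC: 16:30–18:00, 19:30–22:00.
Farrukh ∩ Uma: (none).
Farrukh ∩ Uma ∩ Isla: (none).
No common window.

0 minutes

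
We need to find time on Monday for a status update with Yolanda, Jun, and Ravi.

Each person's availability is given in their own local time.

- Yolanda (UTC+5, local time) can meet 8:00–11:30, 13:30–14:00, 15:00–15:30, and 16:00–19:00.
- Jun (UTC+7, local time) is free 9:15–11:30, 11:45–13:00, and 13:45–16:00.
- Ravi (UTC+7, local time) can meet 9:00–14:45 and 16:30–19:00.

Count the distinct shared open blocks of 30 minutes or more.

2

Yolanda → UTC: 03:00–06:30, 08:30–09:00, 10:00–10:30, 11:00–14:00.
Jun → UTC: 02:15–04:30, 04:45–06:00, 06:45–09:00.
Ravi → UTC: 02:00–07:45, 09:30–12:00.
Yolanda ∩ Jun: 03:00–04:30, 04:45–06:00, 08:30–09:00.
Yolanda ∩ Jun ∩ Ravi: 03:00–04:30, 04:45–06:00.
Windows ≥ 30 min: 03:00–04:30, 04:45–06:00.
That's 2 windows.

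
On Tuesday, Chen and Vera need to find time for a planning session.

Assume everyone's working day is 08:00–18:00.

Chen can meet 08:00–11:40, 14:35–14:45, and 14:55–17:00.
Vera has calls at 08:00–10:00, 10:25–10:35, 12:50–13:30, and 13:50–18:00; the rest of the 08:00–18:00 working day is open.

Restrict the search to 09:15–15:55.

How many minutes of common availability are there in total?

Vera free within 08:00–18:00: 10:00–10:25, 10:35–12:50, 13:30–13:50.
Chen ∩ Vera: 10:00–10:25, 10:35–11:40.
Restricted to 09:15–15:55: 10:00–10:25, 10:35–11:40.
Total common minutes: 25 + 65 = 90.

90 minutes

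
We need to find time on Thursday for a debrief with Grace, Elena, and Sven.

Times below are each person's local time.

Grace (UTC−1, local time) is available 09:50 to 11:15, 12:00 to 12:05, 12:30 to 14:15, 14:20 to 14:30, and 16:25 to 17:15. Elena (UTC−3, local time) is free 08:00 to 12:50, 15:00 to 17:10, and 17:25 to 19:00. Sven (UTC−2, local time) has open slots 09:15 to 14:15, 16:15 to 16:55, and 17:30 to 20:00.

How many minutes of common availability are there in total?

Grace → UTC: 10:50–12:15, 13:00–13:05, 13:30–15:15, 15:20–15:30, 17:25–18:15.
Elena → UTC: 11:00–15:50, 18:00–20:10, 20:25–22:00.
Sven → UTC: 11:15–16:15, 18:15–18:55, 19:30–22:00.
Grace ∩ Elena: 11:00–12:15, 13:00–13:05, 13:30–15:15, 15:20–15:30, 18:00–18:15.
Grace ∩ Elena ∩ Sven: 11:15–12:15, 13:00–13:05, 13:30–15:15, 15:20–15:30.
Total common minutes: 60 + 5 + 105 + 10 = 180.

180 minutes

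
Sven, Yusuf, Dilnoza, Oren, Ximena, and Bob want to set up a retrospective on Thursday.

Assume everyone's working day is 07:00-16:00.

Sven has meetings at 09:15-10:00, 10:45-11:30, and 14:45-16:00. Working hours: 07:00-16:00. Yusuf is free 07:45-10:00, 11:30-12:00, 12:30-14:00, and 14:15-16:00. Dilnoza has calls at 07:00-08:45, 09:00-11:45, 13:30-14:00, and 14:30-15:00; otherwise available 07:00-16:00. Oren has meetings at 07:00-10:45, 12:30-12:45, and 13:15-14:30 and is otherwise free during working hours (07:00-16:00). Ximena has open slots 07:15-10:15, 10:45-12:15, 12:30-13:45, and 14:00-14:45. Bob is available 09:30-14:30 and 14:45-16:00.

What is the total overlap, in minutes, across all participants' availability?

45 minutes

Sven free within 07:00–16:00: 07:00–09:15, 10:00–10:45, 11:30–14:45.
Dilnoza free within 07:00–16:00: 08:45–09:00, 11:45–13:30, 14:00–14:30, 15:00–16:00.
Oren free within 07:00–16:00: 10:45–12:30, 12:45–13:15, 14:30–16:00.
Sven ∩ Yusuf: 07:45–09:15, 11:30–12:00, 12:30–14:00, 14:15–14:45.
Sven ∩ Yusuf ∩ Dilnoza: 08:45–09:00, 11:45–12:00, 12:30–13:30, 14:15–14:30.
Sven ∩ Yusuf ∩ Dilnoza ∩ Oren: 11:45–12:00, 12:45–13:15.
Sven ∩ Yusuf ∩ Dilnoza ∩ Oren ∩ Ximena: 11:45–12:00, 12:45–13:15.
Sven ∩ Yusuf ∩ Dilnoza ∩ Oren ∩ Ximena ∩ Bob: 11:45–12:00, 12:45–13:15.
Total common minutes: 15 + 30 = 45.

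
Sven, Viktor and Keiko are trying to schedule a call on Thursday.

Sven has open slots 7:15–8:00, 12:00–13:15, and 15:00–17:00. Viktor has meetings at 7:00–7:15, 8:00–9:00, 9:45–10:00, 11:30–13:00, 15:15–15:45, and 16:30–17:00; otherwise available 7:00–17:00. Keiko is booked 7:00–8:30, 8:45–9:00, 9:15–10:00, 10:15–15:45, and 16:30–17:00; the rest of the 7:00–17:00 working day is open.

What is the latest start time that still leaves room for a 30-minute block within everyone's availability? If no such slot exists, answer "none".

16:00

Viktor free within 07:00–17:00: 07:15–08:00, 09:00–09:45, 10:00–11:30, 13:00–15:15, 15:45–16:30.
Keiko free within 07:00–17:00: 08:30–08:45, 09:00–09:15, 10:00–10:15, 15:45–16:30.
Sven ∩ Viktor: 07:15–08:00, 13:00–13:15, 15:00–15:15, 15:45–16:30.
Sven ∩ Viktor ∩ Keiko: 15:45–16:30.
Windows ≥ 30 min: 15:45–16:30.
Latest start in the last window 15:45–16:30 is 16:30 − 30 min = 16:00.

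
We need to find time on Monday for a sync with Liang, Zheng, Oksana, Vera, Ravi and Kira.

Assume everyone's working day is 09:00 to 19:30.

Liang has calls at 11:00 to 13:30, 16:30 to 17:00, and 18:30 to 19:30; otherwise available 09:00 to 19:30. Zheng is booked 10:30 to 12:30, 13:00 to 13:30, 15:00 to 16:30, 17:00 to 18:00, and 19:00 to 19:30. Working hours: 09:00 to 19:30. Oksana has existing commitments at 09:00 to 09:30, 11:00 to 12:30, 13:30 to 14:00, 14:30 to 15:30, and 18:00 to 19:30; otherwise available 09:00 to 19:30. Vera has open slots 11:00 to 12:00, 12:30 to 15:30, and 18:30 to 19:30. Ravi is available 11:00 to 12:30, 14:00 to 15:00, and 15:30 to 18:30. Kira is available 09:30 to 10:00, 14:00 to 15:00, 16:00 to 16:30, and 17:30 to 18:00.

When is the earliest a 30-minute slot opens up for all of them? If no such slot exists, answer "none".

14:00

Liang free within 09:00–19:30: 09:00–11:00, 13:30–16:30, 17:00–18:30.
Zheng free within 09:00–19:30: 09:00–10:30, 12:30–13:00, 13:30–15:00, 16:30–17:00, 18:00–19:00.
Oksana free within 09:00–19:30: 09:30–11:00, 12:30–13:30, 14:00–14:30, 15:30–18:00.
Liang ∩ Zheng: 09:00–10:30, 13:30–15:00, 18:00–18:30.
Liang ∩ Zheng ∩ Oksana: 09:30–10:30, 14:00–14:30.
Liang ∩ Zheng ∩ Oksana ∩ Vera: 14:00–14:30.
Liang ∩ Zheng ∩ Oksana ∩ Vera ∩ Ravi: 14:00–14:30.
Liang ∩ Zheng ∩ Oksana ∩ Vera ∩ Ravi ∩ Kira: 14:00–14:30.
Windows ≥ 30 min: 14:00–14:30.
Earliest such window starts at 14:00.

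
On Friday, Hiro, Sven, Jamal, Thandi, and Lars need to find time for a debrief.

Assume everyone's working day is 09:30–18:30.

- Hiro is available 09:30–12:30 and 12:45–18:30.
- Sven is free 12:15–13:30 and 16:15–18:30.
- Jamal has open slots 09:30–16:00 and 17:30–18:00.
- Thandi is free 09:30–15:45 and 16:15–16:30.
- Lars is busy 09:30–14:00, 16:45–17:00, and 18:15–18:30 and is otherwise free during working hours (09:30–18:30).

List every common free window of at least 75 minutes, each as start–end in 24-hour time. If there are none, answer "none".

none

Lars free within 09:30–18:30: 14:00–16:45, 17:00–18:15.
Hiro ∩ Sven: 12:15–12:30, 12:45–13:30, 16:15–18:30.
Hiro ∩ Sven ∩ Jamal: 12:15–12:30, 12:45–13:30, 17:30–18:00.
Hiro ∩ Sven ∩ Jamal ∩ Thandi: 12:15–12:30, 12:45–13:30.
Hiro ∩ Sven ∩ Jamal ∩ Thandi ∩ Lars: (none).
Windows ≥ 75 min: (none).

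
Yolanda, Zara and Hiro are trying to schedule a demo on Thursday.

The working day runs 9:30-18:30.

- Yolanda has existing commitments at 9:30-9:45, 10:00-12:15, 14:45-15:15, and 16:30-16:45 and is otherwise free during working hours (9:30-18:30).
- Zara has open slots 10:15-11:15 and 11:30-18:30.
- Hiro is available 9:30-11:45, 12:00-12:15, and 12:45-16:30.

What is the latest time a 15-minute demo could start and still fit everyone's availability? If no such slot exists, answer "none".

16:15

Yolanda free within 09:30–18:30: 09:45–10:00, 12:15–14:45, 15:15–16:30, 16:45–18:30.
Yolanda ∩ Zara: 12:15–14:45, 15:15–16:30, 16:45–18:30.
Yolanda ∩ Zara ∩ Hiro: 12:45–14:45, 15:15–16:30.
Windows ≥ 15 min: 12:45–14:45, 15:15–16:30.
Latest start in the last window 15:15–16:30 is 16:30 − 15 min = 16:15.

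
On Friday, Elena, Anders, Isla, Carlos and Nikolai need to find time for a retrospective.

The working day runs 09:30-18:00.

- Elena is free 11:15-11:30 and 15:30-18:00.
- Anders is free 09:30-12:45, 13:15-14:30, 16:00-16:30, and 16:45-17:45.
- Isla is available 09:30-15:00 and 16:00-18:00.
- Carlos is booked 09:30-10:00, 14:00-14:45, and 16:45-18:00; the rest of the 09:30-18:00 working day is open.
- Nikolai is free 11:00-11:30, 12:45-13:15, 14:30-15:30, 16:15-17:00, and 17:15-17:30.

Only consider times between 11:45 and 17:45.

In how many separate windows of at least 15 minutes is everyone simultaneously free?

1

Carlos free within 09:30–18:00: 10:00–14:00, 14:45–16:45.
Elena ∩ Anders: 11:15–11:30, 16:00–16:30, 16:45–17:45.
Elena ∩ Anders ∩ Isla: 11:15–11:30, 16:00–16:30, 16:45–17:45.
Elena ∩ Anders ∩ Isla ∩ Carlos: 11:15–11:30, 16:00–16:30.
Elena ∩ Anders ∩ Isla ∩ Carlos ∩ Nikolai: 11:15–11:30, 16:15–16:30.
Restricted to 11:45–17:45: 16:15–16:30.
Windows ≥ 15 min: 16:15–16:30.
That's 1 window.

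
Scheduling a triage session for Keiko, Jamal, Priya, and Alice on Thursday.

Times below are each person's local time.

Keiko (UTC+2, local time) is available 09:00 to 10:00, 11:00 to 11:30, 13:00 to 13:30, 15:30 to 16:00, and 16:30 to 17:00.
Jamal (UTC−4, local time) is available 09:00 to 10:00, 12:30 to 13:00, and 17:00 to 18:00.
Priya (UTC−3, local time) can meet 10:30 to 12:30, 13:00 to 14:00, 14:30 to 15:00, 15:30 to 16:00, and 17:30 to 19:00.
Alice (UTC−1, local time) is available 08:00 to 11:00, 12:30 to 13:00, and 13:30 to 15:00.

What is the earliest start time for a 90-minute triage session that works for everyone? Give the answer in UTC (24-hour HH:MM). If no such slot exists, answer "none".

Keiko → UTC: 07:00–08:00, 09:00–09:30, 11:00–11:30, 13:30–14:00, 14:30–15:00.
Jamal → UTC: 13:00–14:00, 16:30–17:00, 21:00–22:00.
Priya → UTC: 13:30–15:30, 16:00–17:00, 17:30–18:00, 18:30–19:00, 20:30–22:00.
Alice → UTC: 09:00–12:00, 13:30–14:00, 14:30–16:00.
Keiko ∩ Jamal: 13:30–14:00.
Keiko ∩ Jamal ∩ Priya: 13:30–14:00.
Keiko ∩ Jamal ∩ Priya ∩ Alice: 13:30–14:00.
Windows ≥ 90 min: (none).

none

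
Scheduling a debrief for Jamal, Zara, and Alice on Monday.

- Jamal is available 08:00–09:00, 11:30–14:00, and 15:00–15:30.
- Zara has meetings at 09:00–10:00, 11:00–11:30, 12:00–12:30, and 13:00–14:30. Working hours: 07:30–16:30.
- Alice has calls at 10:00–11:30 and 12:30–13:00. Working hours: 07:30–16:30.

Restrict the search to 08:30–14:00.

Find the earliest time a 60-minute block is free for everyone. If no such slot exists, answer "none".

Zara free within 07:30–16:30: 07:30–09:00, 10:00–11:00, 11:30–12:00, 12:30–13:00, 14:30–16:30.
Alice free within 07:30–16:30: 07:30–10:00, 11:30–12:30, 13:00–16:30.
Jamal ∩ Zara: 08:00–09:00, 11:30–12:00, 12:30–13:00, 15:00–15:30.
Jamal ∩ Zara ∩ Alice: 08:00–09:00, 11:30–12:00, 15:00–15:30.
Restricted to 08:30–14:00: 08:30–09:00, 11:30–12:00.
Windows ≥ 60 min: (none).

none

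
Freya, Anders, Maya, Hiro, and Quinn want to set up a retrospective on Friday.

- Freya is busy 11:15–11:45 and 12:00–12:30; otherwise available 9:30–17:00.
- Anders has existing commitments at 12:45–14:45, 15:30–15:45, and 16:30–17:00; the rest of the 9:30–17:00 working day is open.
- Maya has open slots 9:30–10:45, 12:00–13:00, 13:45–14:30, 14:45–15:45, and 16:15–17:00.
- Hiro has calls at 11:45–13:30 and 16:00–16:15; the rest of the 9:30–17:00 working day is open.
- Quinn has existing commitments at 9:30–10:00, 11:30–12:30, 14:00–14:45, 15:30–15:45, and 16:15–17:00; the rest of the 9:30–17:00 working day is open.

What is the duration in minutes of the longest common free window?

Freya free within 09:30–17:00: 09:30–11:15, 11:45–12:00, 12:30–17:00.
Anders free within 09:30–17:00: 09:30–12:45, 14:45–15:30, 15:45–16:30.
Hiro free within 09:30–17:00: 09:30–11:45, 13:30–16:00, 16:15–17:00.
Quinn free within 09:30–17:00: 10:00–11:30, 12:30–14:00, 14:45–15:30, 15:45–16:15.
Freya ∩ Anders: 09:30–11:15, 11:45–12:00, 12:30–12:45, 14:45–15:30, 15:45–16:30.
Freya ∩ Anders ∩ Maya: 09:30–10:45, 12:30–12:45, 14:45–15:30, 16:15–16:30.
Freya ∩ Anders ∩ Maya ∩ Hiro: 09:30–10:45, 14:45–15:30, 16:15–16:30.
Freya ∩ Anders ∩ Maya ∩ Hiro ∩ Quinn: 10:00–10:45, 14:45–15:30.
Common window lengths: 45, 45 min; longest is 45.

45 minutes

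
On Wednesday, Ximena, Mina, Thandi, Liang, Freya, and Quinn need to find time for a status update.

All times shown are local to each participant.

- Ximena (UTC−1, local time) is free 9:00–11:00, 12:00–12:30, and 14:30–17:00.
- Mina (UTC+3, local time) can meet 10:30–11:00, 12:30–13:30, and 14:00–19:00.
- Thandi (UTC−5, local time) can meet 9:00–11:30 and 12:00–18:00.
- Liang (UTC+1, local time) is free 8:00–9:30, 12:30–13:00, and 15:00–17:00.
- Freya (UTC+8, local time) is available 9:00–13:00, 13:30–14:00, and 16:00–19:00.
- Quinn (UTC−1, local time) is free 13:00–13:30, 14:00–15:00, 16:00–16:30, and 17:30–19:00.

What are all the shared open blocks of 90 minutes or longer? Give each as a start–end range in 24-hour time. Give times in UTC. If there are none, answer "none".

Ximena → UTC: 10:00–12:00, 13:00–13:30, 15:30–18:00.
Mina → UTC: 07:30–08:00, 09:30–10:30, 11:00–16:00.
Thandi → UTC: 14:00–16:30, 17:00–23:00.
Liang → UTC: 07:00–08:30, 11:30–12:00, 14:00–16:00.
Freya → UTC: 01:00–05:00, 05:30–06:00, 08:00–11:00.
Quinn → UTC: 14:00–14:30, 15:00–16:00, 17:00–17:30, 18:30–20:00.
Ximena ∩ Mina: 10:00–10:30, 11:00–12:00, 13:00–13:30, 15:30–16:00.
Ximena ∩ Mina ∩ Thandi: 15:30–16:00.
Ximena ∩ Mina ∩ Thandi ∩ Liang: 15:30–16:00.
Ximena ∩ Mina ∩ Thandi ∩ Liang ∩ Freya: (none).
Ximena ∩ Mina ∩ Thandi ∩ Liang ∩ Freya ∩ Quinn: (none).
Windows ≥ 90 min: (none).

none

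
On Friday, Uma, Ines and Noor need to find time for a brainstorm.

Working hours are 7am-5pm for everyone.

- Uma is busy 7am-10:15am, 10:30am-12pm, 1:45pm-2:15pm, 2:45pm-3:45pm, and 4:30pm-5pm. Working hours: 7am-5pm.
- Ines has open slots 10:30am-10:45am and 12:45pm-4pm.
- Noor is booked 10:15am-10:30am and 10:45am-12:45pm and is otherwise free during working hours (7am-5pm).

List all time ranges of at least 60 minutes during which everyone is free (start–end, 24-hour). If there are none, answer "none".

Uma free within 07:00–17:00: 10:15–10:30, 12:00–13:45, 14:15–14:45, 15:45–16:30.
Noor free within 07:00–17:00: 07:00–10:15, 10:30–10:45, 12:45–17:00.
Uma ∩ Ines: 12:45–13:45, 14:15–14:45, 15:45–16:00.
Uma ∩ Ines ∩ Noor: 12:45–13:45, 14:15–14:45, 15:45–16:00.
Windows ≥ 60 min: 12:45–13:45.

12:45–13:45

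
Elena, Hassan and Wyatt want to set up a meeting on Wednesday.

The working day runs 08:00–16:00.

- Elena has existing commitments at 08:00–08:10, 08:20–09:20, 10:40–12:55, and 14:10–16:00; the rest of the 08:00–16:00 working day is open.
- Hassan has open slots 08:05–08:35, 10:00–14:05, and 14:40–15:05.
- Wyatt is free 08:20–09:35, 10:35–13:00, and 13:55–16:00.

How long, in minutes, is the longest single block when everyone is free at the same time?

Elena free within 08:00–16:00: 08:10–08:20, 09:20–10:40, 12:55–14:10.
Elena ∩ Hassan: 08:10–08:20, 10:00–10:40, 12:55–14:05.
Elena ∩ Hassan ∩ Wyatt: 10:35–10:40, 12:55–13:00, 13:55–14:05.
Common window lengths: 5, 5, 10 min; longest is 10.

10 minutes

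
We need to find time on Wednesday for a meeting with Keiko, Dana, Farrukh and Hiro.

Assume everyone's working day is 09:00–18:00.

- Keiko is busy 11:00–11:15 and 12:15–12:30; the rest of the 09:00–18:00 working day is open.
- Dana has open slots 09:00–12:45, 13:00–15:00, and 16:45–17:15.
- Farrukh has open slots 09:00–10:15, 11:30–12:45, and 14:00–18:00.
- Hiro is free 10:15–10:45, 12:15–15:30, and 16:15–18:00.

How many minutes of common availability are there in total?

105 minutes

Keiko free within 09:00–18:00: 09:00–11:00, 11:15–12:15, 12:30–18:00.
Keiko ∩ Dana: 09:00–11:00, 11:15–12:15, 12:30–12:45, 13:00–15:00, 16:45–17:15.
Keiko ∩ Dana ∩ Farrukh: 09:00–10:15, 11:30–12:15, 12:30–12:45, 14:00–15:00, 16:45–17:15.
Keiko ∩ Dana ∩ Farrukh ∩ Hiro: 12:30–12:45, 14:00–15:00, 16:45–17:15.
Total common minutes: 15 + 60 + 30 = 105.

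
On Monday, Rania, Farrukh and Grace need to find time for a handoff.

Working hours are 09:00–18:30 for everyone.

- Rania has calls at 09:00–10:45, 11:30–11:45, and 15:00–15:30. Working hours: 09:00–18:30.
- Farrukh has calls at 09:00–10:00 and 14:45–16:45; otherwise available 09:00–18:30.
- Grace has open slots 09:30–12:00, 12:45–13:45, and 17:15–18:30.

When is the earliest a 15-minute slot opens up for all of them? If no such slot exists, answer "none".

10:45

Rania free within 09:00–18:30: 10:45–11:30, 11:45–15:00, 15:30–18:30.
Farrukh free within 09:00–18:30: 10:00–14:45, 16:45–18:30.
Rania ∩ Farrukh: 10:45–11:30, 11:45–14:45, 16:45–18:30.
Rania ∩ Farrukh ∩ Grace: 10:45–11:30, 11:45–12:00, 12:45–13:45, 17:15–18:30.
Windows ≥ 15 min: 10:45–11:30, 11:45–12:00, 12:45–13:45, 17:15–18:30.
Earliest such window starts at 10:45.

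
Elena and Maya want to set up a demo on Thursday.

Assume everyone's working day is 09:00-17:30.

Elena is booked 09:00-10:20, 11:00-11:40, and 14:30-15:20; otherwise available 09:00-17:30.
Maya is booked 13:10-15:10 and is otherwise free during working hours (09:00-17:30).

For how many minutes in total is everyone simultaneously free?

Elena free within 09:00–17:30: 10:20–11:00, 11:40–14:30, 15:20–17:30.
Maya free within 09:00–17:30: 09:00–13:10, 15:10–17:30.
Elena ∩ Maya: 10:20–11:00, 11:40–13:10, 15:20–17:30.
Total common minutes: 40 + 90 + 130 = 260.

260 minutes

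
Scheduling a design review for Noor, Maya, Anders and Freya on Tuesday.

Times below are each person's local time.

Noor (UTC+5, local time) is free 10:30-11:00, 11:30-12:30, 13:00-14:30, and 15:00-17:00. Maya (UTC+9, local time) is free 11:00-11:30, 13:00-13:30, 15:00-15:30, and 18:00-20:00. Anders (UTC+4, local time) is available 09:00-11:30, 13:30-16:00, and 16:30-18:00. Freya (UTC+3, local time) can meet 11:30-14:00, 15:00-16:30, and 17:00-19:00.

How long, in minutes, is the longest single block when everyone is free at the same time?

Noor → UTC: 05:30–06:00, 06:30–07:30, 08:00–09:30, 10:00–12:00.
Maya → UTC: 02:00–02:30, 04:00–04:30, 06:00–06:30, 09:00–11:00.
Anders → UTC: 05:00–07:30, 09:30–12:00, 12:30–14:00.
Freya → UTC: 08:30–11:00, 12:00–13:30, 14:00–16:00.
Noor ∩ Maya: 09:00–09:30, 10:00–11:00.
Noor ∩ Maya ∩ Anders: 10:00–11:00.
Noor ∩ Maya ∩ Anders ∩ Freya: 10:00–11:00.
Single common window of 60 minutes.

60 minutes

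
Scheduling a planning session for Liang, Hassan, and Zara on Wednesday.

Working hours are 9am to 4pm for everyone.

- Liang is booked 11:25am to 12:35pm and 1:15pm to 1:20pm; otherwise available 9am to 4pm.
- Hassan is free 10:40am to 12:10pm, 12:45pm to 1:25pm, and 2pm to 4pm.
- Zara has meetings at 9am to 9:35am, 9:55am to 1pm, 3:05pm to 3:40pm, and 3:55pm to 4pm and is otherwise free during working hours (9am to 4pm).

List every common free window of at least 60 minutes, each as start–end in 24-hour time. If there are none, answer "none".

Liang free within 09:00–16:00: 09:00–11:25, 12:35–13:15, 13:20–16:00.
Zara free within 09:00–16:00: 09:35–09:55, 13:00–15:05, 15:40–15:55.
Liang ∩ Hassan: 10:40–11:25, 12:45–13:15, 13:20–13:25, 14:00–16:00.
Liang ∩ Hassan ∩ Zara: 13:00–13:15, 13:20–13:25, 14:00–15:05, 15:40–15:55.
Windows ≥ 60 min: 14:00–15:05.

14:00–15:05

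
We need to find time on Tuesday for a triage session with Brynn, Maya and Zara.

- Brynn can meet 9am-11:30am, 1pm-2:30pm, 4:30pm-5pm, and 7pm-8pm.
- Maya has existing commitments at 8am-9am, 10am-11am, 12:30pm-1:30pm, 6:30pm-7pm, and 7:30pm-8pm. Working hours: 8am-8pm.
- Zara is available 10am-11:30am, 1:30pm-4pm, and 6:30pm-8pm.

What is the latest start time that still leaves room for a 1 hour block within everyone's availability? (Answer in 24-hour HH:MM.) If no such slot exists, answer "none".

Maya free within 08:00–20:00: 09:00–10:00, 11:00–12:30, 13:30–18:30, 19:00–19:30.
Brynn ∩ Maya: 09:00–10:00, 11:00–11:30, 13:30–14:30, 16:30–17:00, 19:00–19:30.
Brynn ∩ Maya ∩ Zara: 11:00–11:30, 13:30–14:30, 19:00–19:30.
Windows ≥ 60 min: 13:30–14:30.
Latest start in the last window 13:30–14:30 is 14:30 − 60 min = 13:30.

13:30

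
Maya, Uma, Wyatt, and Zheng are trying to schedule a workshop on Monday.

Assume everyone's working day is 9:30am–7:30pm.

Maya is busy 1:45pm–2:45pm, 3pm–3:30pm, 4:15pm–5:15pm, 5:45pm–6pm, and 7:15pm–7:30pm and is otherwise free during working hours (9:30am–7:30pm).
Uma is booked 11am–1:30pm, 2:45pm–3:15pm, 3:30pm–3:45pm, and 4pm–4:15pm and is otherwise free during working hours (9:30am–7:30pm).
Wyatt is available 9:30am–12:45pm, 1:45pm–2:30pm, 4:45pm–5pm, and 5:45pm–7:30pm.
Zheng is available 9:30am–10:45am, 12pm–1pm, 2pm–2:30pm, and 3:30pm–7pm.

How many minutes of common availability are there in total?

135 minutes

Maya free within 09:30–19:30: 09:30–13:45, 14:45–15:00, 15:30–16:15, 17:15–17:45, 18:00–19:15.
Uma free within 09:30–19:30: 09:30–11:00, 13:30–14:45, 15:15–15:30, 15:45–16:00, 16:15–19:30.
Maya ∩ Uma: 09:30–11:00, 13:30–13:45, 15:45–16:00, 17:15–17:45, 18:00–19:15.
Maya ∩ Uma ∩ Wyatt: 09:30–11:00, 18:00–19:15.
Maya ∩ Uma ∩ Wyatt ∩ Zheng: 09:30–10:45, 18:00–19:00.
Total common minutes: 75 + 60 = 135.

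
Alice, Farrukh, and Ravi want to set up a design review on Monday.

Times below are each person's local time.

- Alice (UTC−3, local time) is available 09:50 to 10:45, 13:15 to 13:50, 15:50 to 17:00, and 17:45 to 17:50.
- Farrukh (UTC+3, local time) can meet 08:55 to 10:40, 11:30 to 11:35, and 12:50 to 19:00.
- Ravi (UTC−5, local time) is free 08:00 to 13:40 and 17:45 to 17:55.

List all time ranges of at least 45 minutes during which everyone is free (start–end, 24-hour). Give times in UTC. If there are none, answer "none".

Alice → UTC: 12:50–13:45, 16:15–16:50, 18:50–20:00, 20:45–20:50.
Farrukh → UTC: 05:55–07:40, 08:30–08:35, 09:50–16:00.
Ravi → UTC: 13:00–18:40, 22:45–22:55.
Alice ∩ Farrukh: 12:50–13:45.
Alice ∩ Farrukh ∩ Ravi: 13:00–13:45.
Windows ≥ 45 min: 13:00–13:45.

13:00–13:45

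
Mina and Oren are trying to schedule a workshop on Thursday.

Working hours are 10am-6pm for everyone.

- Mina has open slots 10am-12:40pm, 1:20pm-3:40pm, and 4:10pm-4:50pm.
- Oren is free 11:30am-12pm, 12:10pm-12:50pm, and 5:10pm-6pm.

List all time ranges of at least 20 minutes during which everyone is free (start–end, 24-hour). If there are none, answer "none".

Mina ∩ Oren: 11:30–12:00, 12:10–12:40.
Windows ≥ 20 min: 11:30–12:00, 12:10–12:40.

11:30–12:00, 12:10–12:40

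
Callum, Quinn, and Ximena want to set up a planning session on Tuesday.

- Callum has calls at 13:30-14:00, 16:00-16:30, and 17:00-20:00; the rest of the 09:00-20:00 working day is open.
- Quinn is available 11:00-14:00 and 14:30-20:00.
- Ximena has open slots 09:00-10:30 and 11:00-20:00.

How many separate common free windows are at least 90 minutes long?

Callum free within 09:00–20:00: 09:00–13:30, 14:00–16:00, 16:30–17:00.
Callum ∩ Quinn: 11:00–13:30, 14:30–16:00, 16:30–17:00.
Callum ∩ Quinn ∩ Ximena: 11:00–13:30, 14:30–16:00, 16:30–17:00.
Windows ≥ 90 min: 11:00–13:30, 14:30–16:00.
That's 2 windows.

2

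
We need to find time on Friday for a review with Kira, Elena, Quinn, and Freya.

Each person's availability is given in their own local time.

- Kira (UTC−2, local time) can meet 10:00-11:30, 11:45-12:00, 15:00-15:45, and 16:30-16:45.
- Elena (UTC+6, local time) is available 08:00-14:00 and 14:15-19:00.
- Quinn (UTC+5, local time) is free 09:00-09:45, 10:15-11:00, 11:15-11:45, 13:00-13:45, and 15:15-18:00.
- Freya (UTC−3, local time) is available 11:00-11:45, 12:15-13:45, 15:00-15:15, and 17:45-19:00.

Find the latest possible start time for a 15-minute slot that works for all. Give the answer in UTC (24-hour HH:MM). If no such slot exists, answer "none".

none

Kira → UTC: 12:00–13:30, 13:45–14:00, 17:00–17:45, 18:30–18:45.
Elena → UTC: 02:00–08:00, 08:15–13:00.
Quinn → UTC: 04:00–04:45, 05:15–06:00, 06:15–06:45, 08:00–08:45, 10:15–13:00.
Freya → UTC: 14:00–14:45, 15:15–16:45, 18:00–18:15, 20:45–22:00.
Kira ∩ Elena: 12:00–13:00.
Kira ∩ Elena ∩ Quinn: 12:00–13:00.
Kira ∩ Elena ∩ Quinn ∩ Freya: (none).
Windows ≥ 15 min: (none).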